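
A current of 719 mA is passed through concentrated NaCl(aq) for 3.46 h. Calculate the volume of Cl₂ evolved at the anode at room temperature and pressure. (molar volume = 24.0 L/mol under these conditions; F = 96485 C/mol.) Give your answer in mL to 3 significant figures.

1110 mL

Q = 0.719 A × 12456 s = 8956 C
Moles of electrons = 8956 / 96485 = 0.09282 mol
2Cl⁻ → Cl₂ + 2e⁻, so n(Cl₂) = 0.09282 / 2 = 0.04641 mol
V = 0.04641 × 24.0 = 1.114 L
= 1110 mL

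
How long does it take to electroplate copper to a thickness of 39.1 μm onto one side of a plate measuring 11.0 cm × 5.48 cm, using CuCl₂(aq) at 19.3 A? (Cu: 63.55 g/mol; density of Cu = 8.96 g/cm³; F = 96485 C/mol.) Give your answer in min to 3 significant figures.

5.54 min

Plated area = 11.0 × 5.48 = 60.28 cm²
Volume = 60.28 × 39.1×10⁻⁴ cm = 0.2357 cm³
m(Cu) = 0.2357 × 8.96 = 2.112 g
n(Cu) = 2.112 / 63.55 = 0.03323 mol; n(e⁻) = 2 × 0.03323 = 0.06646 mol
Q = 0.06646 × 96485 = 6412 C
t = 6412 / 19.3 = 332.2 s = 5.54 min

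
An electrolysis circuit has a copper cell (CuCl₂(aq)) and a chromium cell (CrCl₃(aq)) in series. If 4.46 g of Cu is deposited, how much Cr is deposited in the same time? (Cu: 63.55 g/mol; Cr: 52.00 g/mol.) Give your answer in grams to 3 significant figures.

2.43 g

n(Cu) = 4.46 / 63.55 = 0.07018 mol
Cu²⁺ + 2e⁻ → Cu, so n(e⁻) = 2 × 0.07018 = 0.1404 mol
Since the cells are in series, n(e⁻) in the Cr cell is also 0.1404 mol.
Cr³⁺ + 3e⁻ → Cr, so n(Cr) = 0.1404 / 3 = 0.04680 mol
m(Cr) = 0.04680 × 52.00 = 2.43 g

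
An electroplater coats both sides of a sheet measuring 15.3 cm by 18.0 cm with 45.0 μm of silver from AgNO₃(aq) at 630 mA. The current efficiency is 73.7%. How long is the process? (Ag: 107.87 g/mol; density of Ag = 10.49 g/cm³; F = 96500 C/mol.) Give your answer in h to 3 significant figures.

Plated area = 2 × 15.3 × 18.0 = 550.8 cm²
Volume = 550.8 × 45.0×10⁻⁴ cm = 2.479 cm³
m(Ag) = 2.479 × 10.49 = 26.00 g
n(Ag) = 26.00 / 107.87 = 0.2410 mol; n(e⁻) = 0.2410 mol
Q = 0.2410 × 96500 / 0.737 = 31560 C
t = 31560 / 0.630 = 50100 s = 13.9 h

13.9 h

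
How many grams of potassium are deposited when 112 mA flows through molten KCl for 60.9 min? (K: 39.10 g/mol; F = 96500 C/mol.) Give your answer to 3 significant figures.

Q = 0.112 A × 3654 s = 409.2 C
n(e⁻) = 409.2 / 96500 = 0.004240 mol
K⁺ + e⁻ → K, so n(K) = 0.004240 mol
m = 0.004240 × 39.10 = 0.166 g

0.166 g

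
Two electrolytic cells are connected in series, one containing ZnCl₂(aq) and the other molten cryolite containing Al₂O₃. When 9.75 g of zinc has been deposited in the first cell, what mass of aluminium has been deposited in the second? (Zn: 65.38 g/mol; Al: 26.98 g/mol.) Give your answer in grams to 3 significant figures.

n(Zn) = 9.75 / 65.38 = 0.1491 mol
Zn²⁺ + 2e⁻ → Zn, so n(e⁻) = 2 × 0.1491 = 0.2982 mol
Since the cells are in series, n(e⁻) in the Al cell is also 0.2982 mol.
Al³⁺ + 3e⁻ → Al, so n(Al) = 0.2982 / 3 = 0.09940 mol
m(Al) = 0.09940 × 26.98 = 2.68 g

2.68 g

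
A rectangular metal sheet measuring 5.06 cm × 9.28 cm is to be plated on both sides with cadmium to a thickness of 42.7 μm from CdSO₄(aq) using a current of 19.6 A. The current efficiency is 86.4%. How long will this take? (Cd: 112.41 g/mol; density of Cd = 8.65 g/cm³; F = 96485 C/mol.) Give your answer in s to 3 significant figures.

Plated area = 2 × 5.06 × 9.28 = 93.91 cm²
Volume = 93.91 × 42.7×10⁻⁴ cm = 0.4010 cm³
m(Cd) = 0.4010 × 8.65 = 3.469 g
n(Cd) = 3.469 / 112.41 = 0.03086 mol; n(e⁻) = 2 × 0.03086 = 0.06172 mol
Q = 0.06172 × 96485 / 0.864 = 6892 C
t = 6892 / 19.6 = 351.6 s

352 s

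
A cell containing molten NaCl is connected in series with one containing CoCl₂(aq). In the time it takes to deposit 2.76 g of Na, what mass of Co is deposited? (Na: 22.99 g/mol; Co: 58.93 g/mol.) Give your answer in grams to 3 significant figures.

3.54 g

n(Na) = 2.76 / 22.99 = 0.1201 mol
Na⁺ + e⁻ → Na, so n(e⁻) = 0.1201 mol
Since the cells are in series, n(e⁻) in the Co cell is also 0.1201 mol.
Co²⁺ + 2e⁻ → Co, so n(Co) = 0.1201 / 2 = 0.06005 mol
m(Co) = 0.06005 × 58.93 = 3.54 g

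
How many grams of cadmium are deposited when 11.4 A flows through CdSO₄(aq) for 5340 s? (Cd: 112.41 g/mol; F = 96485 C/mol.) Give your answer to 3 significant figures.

Charge passed = 11.4 × 5340 = 60880 C
Moles of electrons = 60880 / 96485 = 0.6310 mol
Cd²⁺ + 2e⁻ → Cd, so n(Cd) = 0.6310 / 2 = 0.3155 mol
m = 0.3155 × 112.41 = 35.5 g

35.5 g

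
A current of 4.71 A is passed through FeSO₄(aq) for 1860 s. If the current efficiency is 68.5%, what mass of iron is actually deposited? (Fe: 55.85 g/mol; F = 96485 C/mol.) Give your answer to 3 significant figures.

1.74 g

Q = 4.71 × 1860 = 8761 C
n(e⁻) = 8761 / 96485 = 0.09080 mol
Fe²⁺ + 2e⁻ → Fe, so theoretical m(Fe) = 0.04540 × 55.85 = 2.536 g
Actual mass = 68.5% × 2.536 = 1.74 g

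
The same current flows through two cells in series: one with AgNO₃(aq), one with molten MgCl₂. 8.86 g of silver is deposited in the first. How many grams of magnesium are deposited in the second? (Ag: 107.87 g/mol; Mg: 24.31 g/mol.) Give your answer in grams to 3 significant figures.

n(Ag) = 8.86 / 107.87 = 0.08214 mol
Ag⁺ + e⁻ → Ag, so n(e⁻) = 0.08214 mol
The cells are in series, so the same charge (and hence the same n(e⁻) = 0.08214 mol) passes through both.
Mg²⁺ + 2e⁻ → Mg, so n(Mg) = 0.08214 / 2 = 0.04107 mol
m(Mg) = 0.04107 × 24.31 = 0.998 g

0.998 g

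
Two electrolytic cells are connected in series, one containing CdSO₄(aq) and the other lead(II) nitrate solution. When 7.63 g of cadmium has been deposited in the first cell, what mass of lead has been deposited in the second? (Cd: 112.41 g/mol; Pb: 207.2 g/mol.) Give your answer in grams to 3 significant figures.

14.1 g

n(Cd) = 7.63 / 112.41 = 0.06788 mol
Cd²⁺ + 2e⁻ → Cd, so n(e⁻) = 2 × 0.06788 = 0.1358 mol
In series, the same 0.1358 mol of electrons flows through the second cell.
Pb²⁺ + 2e⁻ → Pb, so n(Pb) = 0.1358 / 2 = 0.06790 mol
m(Pb) = 0.06790 × 207.2 = 14.1 g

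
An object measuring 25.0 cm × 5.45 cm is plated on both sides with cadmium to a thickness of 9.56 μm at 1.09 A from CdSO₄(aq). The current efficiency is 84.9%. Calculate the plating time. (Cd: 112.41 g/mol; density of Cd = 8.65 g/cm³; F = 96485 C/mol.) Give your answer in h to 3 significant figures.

Plated area = 2 × 25.0 × 5.45 = 272.5 cm²
Volume = 272.5 × 9.56×10⁻⁴ cm = 0.2605 cm³
m(Cd) = 0.2605 × 8.65 = 2.253 g
n(Cd) = 2.253 / 112.41 = 0.02004 mol; n(e⁻) = 2 × 0.02004 = 0.04008 mol
Q = 0.04008 × 96485 / 0.849 = 4555 C
t = 4555 / 1.09 = 4179 s = 1.16 h

1.16 h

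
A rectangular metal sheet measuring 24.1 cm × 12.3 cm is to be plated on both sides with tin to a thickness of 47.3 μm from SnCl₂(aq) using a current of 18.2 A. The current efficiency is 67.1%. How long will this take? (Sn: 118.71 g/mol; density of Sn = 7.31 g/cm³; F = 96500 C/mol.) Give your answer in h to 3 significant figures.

0.758 h

Plated area = 2 × 24.1 × 12.3 = 592.9 cm²
Volume = 592.9 × 47.3×10⁻⁴ cm = 2.804 cm³
m(Sn) = 2.804 × 7.31 = 20.50 g
n(Sn) = 20.50 / 118.71 = 0.1727 mol; n(e⁻) = 2 × 0.1727 = 0.3454 mol
Q = 0.3454 × 96500 / 0.671 = 49670 C
t = 49670 / 18.2 = 2729 s = 0.758 h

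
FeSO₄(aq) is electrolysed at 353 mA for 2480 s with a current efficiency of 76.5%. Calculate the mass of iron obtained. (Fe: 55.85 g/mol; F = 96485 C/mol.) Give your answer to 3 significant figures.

Q = 0.353 × 2480 = 875.4 C
n(e⁻) = 875.4 / 96485 = 0.009073 mol
Fe²⁺ + 2e⁻ → Fe, so theoretical m(Fe) = 0.004537 × 55.85 = 0.2534 g
Actual mass = 76.5% × 0.2534 = 0.194 g

0.194 g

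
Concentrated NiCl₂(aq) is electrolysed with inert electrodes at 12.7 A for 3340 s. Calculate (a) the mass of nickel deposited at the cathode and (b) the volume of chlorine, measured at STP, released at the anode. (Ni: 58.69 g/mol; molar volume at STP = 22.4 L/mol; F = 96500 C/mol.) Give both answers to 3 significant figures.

12.9 g Ni; 4.92 L Cl₂

Q = 12.7 × 3340 = 42420 C; n(e⁻) = 42420 / 96500 = 0.4396 mol
Cathode: Ni²⁺ + 2e⁻ → Ni → n(Ni) = 0.4396/2 = 0.2198 mol → 12.9 g
Anode: 2Cl⁻ → Cl₂ + 2e⁻ → n(Cl₂) = 0.4396/2 = 0.2198 mol → 4.92 L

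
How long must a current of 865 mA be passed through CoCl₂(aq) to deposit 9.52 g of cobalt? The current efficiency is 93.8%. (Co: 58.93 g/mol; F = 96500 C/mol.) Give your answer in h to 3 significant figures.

n(Co) = 9.52 / 58.93 = 0.1615 mol
Co²⁺ + 2e⁻ → Co, so n(e⁻) = 2 × 0.1615 = 0.3230 mol
Q = 0.3230 × 96500 / 0.938 = 33230 C
t = Q / I = 33230 / 0.865 = 38420 s = 10.7 h

10.7 h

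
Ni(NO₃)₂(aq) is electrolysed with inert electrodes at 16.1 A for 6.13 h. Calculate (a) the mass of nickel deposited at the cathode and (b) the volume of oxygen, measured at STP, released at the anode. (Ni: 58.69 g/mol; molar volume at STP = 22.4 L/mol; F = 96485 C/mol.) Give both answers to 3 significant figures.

108 g Ni; 20.6 L O₂

Q = 16.1 × 22068 = 3.553×10^5 C; n(e⁻) = 3.553×10^5 / 96485 = 3.682 mol
Cathode: Ni²⁺ + 2e⁻ → Ni → n(Ni) = 3.682/2 = 1.841 mol → 108 g
Anode: 2H₂O → O₂ + 4H⁺ + 4e⁻ → n(O₂) = 3.682/4 = 0.9205 mol → 20.6 L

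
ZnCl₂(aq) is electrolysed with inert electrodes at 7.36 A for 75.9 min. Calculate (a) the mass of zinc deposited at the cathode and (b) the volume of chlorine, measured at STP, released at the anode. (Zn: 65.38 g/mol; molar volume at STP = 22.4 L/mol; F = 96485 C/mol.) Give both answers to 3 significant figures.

11.4 g Zn; 3.89 L Cl₂

Q = 7.36 × 4554 = 33520 C; n(e⁻) = 33520 / 96485 = 0.3474 mol
Cathode: Zn²⁺ + 2e⁻ → Zn → n(Zn) = 0.3474/2 = 0.1737 mol → 11.4 g
Anode: 2Cl⁻ → Cl₂ + 2e⁻ → n(Cl₂) = 0.3474/2 = 0.1737 mol → 3.89 L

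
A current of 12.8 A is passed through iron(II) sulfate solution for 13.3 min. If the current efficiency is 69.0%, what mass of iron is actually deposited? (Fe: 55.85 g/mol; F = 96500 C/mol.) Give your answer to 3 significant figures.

2.04 g

Q = 12.8 × 798 = 10210 C
n(e⁻) = 10210 / 96500 = 0.1058 mol
Fe²⁺ + 2e⁻ → Fe, so theoretical m(Fe) = 0.05290 × 55.85 = 2.954 g
Actual mass = 69.0% × 2.954 = 2.04 g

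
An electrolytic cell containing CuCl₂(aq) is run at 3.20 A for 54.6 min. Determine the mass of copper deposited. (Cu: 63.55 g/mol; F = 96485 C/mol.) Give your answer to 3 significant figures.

3.45 g

Q = 3.20 A × 3276 s = 10480 C
Moles of electrons = 10480 / 96485 = 0.1086 mol
Cu²⁺ + 2e⁻ → Cu, so n(Cu) = 0.1086 / 2 = 0.05430 mol
m = 0.05430 × 63.55 = 3.45 g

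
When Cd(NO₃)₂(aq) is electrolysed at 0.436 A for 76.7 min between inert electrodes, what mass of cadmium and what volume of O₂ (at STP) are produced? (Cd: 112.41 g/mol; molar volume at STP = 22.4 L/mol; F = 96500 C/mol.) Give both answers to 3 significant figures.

1.17 g Cd; 0.116 L O₂

Q = 0.436 × 4602 = 2006 C; n(e⁻) = 2006 / 96500 = 0.02079 mol
Cathode: Cd²⁺ + 2e⁻ → Cd → n(Cd) = 0.02079/2 = 0.01040 mol → 1.17 g
Anode: 2H₂O → O₂ + 4H⁺ + 4e⁻ → n(O₂) = 0.02079/4 = 0.005198 mol → 0.116 L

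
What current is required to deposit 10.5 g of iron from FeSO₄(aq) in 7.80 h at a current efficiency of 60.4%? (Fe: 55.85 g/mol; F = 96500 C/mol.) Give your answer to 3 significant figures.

2.14 A

n(Fe) = 10.5 / 55.85 = 0.1880 mol
Fe²⁺ + 2e⁻ → Fe, so n(e⁻) = 2 × 0.1880 = 0.3760 mol
Q = 0.3760 × 96500 / 0.604 = 60070 C
I = Q / t = 60070 / 28080 s = 2.14 A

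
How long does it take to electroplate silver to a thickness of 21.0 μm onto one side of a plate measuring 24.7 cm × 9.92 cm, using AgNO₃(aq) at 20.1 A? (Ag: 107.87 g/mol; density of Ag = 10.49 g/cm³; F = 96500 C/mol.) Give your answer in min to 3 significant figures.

Plated area = 24.7 × 9.92 = 245.0 cm²
Volume = 245.0 × 21.0×10⁻⁴ cm = 0.5145 cm³
m(Ag) = 0.5145 × 10.49 = 5.397 g
n(Ag) = 5.397 / 107.87 = 0.05003 mol; n(e⁻) = 0.05003 mol
Q = 0.05003 × 96500 = 4828 C
t = 4828 / 20.1 = 240.2 s = 4.00 min

4.00 min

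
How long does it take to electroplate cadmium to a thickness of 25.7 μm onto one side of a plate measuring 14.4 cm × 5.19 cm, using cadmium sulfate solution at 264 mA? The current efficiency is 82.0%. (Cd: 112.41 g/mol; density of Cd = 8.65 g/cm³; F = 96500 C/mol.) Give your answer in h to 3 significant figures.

Plated area = 14.4 × 5.19 = 74.74 cm²
Volume = 74.74 × 25.7×10⁻⁴ cm = 0.1921 cm³
m(Cd) = 0.1921 × 8.65 = 1.662 g
n(Cd) = 1.662 / 112.41 = 0.01479 mol; n(e⁻) = 2 × 0.01479 = 0.02958 mol
Q = 0.02958 × 96500 / 0.820 = 3481 C
t = 3481 / 0.264 = 13190 s = 3.66 h

3.66 h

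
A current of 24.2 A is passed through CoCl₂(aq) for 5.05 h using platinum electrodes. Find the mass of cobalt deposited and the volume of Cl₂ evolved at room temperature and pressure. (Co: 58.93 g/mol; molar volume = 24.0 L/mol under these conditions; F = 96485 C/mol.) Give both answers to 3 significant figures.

134 g Co; 54.7 L Cl₂

Q = 24.2 × 18180 = 4.400×10^5 C; n(e⁻) = 4.400×10^5 / 96485 = 4.560 mol
Cathode: Co²⁺ + 2e⁻ → Co → n(Co) = 4.560/2 = 2.280 mol → 134 g
Anode: 2Cl⁻ → Cl₂ + 2e⁻ → n(Cl₂) = 4.560/2 = 2.280 mol → 54.7 L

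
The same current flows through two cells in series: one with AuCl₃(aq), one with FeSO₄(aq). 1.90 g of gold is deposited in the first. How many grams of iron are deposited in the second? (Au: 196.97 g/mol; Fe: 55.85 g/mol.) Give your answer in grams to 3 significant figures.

n(Au) = 1.90 / 196.97 = 0.009646 mol
Au³⁺ + 3e⁻ → Au, so n(e⁻) = 3 × 0.009646 = 0.02894 mol
Since the cells are in series, n(e⁻) in the Fe cell is also 0.02894 mol.
Fe²⁺ + 2e⁻ → Fe, so n(Fe) = 0.02894 / 2 = 0.01447 mol
m(Fe) = 0.01447 × 55.85 = 0.808 g

0.808 g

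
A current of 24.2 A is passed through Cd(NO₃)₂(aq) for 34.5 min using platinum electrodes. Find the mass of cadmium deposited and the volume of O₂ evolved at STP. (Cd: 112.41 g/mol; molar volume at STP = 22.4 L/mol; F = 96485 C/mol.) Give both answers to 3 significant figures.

Q = 24.2 × 2070 = 50090 C; n(e⁻) = 50090 / 96485 = 0.5191 mol
Cathode: Cd²⁺ + 2e⁻ → Cd → n(Cd) = 0.5191/2 = 0.2596 mol → 29.2 g
Anode: 2H₂O → O₂ + 4H⁺ + 4e⁻ → n(O₂) = 0.5191/4 = 0.1298 mol → 2.91 L

29.2 g Cd; 2.91 L O₂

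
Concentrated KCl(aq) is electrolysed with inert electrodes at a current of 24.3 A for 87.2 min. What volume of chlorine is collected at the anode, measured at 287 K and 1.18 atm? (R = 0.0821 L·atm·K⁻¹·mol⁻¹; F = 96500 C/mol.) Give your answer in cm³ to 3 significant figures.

Q = 24.3 A × 5232 s = 1.271×10^5 C
Moles of electrons = 1.271×10^5 / 96500 = 1.317 mol
2Cl⁻ → Cl₂ + 2e⁻, so n(Cl₂) = 1.317 / 2 = 0.6585 mol
V = nRT/P = 0.6585 × 0.0821 × 287 / 1.18 = 13.15 L
= 13200 cm³

13200 cm³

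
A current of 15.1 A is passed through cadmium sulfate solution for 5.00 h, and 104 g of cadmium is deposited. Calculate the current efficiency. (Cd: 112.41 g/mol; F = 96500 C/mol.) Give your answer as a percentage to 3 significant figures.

Q = 15.1 × 18000 = 2.718×10^5 C
n(e⁻) = 2.718×10^5 / 96500 = 2.817 mol
Cd²⁺ + 2e⁻ → Cd, so theoretical n(Cd) = 1.409 mol → 158.4 g
Efficiency = 104 / 158.4 = 0.6566 = 65.7%

65.7%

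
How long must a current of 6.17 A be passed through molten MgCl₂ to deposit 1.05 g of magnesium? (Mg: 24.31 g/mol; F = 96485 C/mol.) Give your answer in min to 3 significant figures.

22.5 min

n(Mg) = 1.05 / 24.31 = 0.04319 mol
Mg²⁺ + 2e⁻ → Mg, so n(e⁻) = 2 × 0.04319 = 0.08638 mol
Q = 0.08638 × 96485 = 8334 C
t = Q / I = 8334 / 6.17 = 1351 s = 22.5 min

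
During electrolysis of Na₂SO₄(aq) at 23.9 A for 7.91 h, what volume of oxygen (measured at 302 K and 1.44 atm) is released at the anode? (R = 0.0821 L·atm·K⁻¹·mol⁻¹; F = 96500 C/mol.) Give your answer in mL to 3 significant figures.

30400 mL

Charge passed = 23.9 × 28476 = 6.806×10^5 C
n(e⁻) = 6.806×10^5 / 96500 = 7.053 mol
2H₂O → O₂ + 4H⁺ + 4e⁻, so n(O₂) = 7.053 / 4 = 1.763 mol
V = nRT/P = 1.763 × 0.0821 × 302 / 1.44 = 30.36 L
= 30400 mL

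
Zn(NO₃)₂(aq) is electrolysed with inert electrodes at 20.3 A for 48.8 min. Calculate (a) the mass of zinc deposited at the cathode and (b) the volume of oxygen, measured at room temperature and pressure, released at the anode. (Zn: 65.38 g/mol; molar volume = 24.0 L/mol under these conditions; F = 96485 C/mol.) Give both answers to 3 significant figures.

20.1 g Zn; 3.70 L O₂

Q = 20.3 × 2928 = 59440 C; n(e⁻) = 59440 / 96485 = 0.6161 mol
Cathode: Zn²⁺ + 2e⁻ → Zn → n(Zn) = 0.6161/2 = 0.3081 mol → 20.1 g
Anode: 2H₂O → O₂ + 4H⁺ + 4e⁻ → n(O₂) = 0.6161/4 = 0.1540 mol → 3.70 L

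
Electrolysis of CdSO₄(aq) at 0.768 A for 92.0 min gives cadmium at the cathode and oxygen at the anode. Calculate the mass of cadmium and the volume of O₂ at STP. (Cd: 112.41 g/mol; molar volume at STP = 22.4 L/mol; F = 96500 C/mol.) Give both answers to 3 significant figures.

2.47 g Cd; 0.246 L O₂

Q = 0.768 × 5520 = 4239 C; n(e⁻) = 4239 / 96500 = 0.04393 mol
Cathode: Cd²⁺ + 2e⁻ → Cd → n(Cd) = 0.04393/2 = 0.02197 mol → 2.47 g
Anode: 2H₂O → O₂ + 4H⁺ + 4e⁻ → n(O₂) = 0.04393/4 = 0.01098 mol → 0.246 L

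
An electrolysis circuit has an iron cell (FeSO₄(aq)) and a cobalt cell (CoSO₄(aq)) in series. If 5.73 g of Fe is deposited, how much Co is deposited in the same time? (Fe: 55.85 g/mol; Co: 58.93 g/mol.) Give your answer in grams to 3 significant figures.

6.05 g

n(Fe) = 5.73 / 55.85 = 0.1026 mol
Fe²⁺ + 2e⁻ → Fe, so n(e⁻) = 2 × 0.1026 = 0.2052 mol
Since the cells are in series, n(e⁻) in the Co cell is also 0.2052 mol.
Co²⁺ + 2e⁻ → Co, so n(Co) = 0.2052 / 2 = 0.1026 mol
m(Co) = 0.1026 × 58.93 = 6.05 g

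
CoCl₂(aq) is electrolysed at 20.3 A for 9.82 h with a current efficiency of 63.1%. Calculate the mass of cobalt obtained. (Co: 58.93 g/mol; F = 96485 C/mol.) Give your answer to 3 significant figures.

138 g

Q = 20.3 × 35352 = 7.176×10^5 C
n(e⁻) = 7.176×10^5 / 96485 = 7.437 mol
Co²⁺ + 2e⁻ → Co, so theoretical m(Co) = 3.719 × 58.93 = 219.2 g
Actual mass = 63.1% × 219.2 = 138 g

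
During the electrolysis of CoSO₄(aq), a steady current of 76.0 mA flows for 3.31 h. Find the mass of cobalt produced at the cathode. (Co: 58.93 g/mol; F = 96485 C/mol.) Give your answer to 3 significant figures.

Q = It = 0.0760 × 11916 = 905.6 C
n(e⁻) = Q/F = 905.6/96485 = 0.009386 mol
Co²⁺ + 2e⁻ → Co, so n(Co) = 0.009386 / 2 = 0.004693 mol
m = 0.004693 × 58.93 = 0.277 g

0.277 g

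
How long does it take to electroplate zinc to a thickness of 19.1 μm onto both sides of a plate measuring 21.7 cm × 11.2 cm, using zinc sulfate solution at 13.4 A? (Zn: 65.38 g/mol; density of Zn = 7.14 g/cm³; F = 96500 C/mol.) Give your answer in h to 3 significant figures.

Plated area = 2 × 21.7 × 11.2 = 486.1 cm²
Volume = 486.1 × 19.1×10⁻⁴ cm = 0.9285 cm³
m(Zn) = 0.9285 × 7.14 = 6.629 g
n(Zn) = 6.629 / 65.38 = 0.1014 mol; n(e⁻) = 2 × 0.1014 = 0.2028 mol
Q = 0.2028 × 96500 = 19570 C
t = 19570 / 13.4 = 1460 s = 0.406 h

0.406 h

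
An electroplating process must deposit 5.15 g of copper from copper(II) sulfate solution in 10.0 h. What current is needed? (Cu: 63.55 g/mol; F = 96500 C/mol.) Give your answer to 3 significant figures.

0.434 A

n(Cu) = 5.15 / 63.55 = 0.08104 mol
Cu²⁺ + 2e⁻ → Cu, so n(e⁻) = 2 × 0.08104 = 0.1621 mol
Q = 0.1621 × 96500 = 15640 C
I = Q / t = 15640 / 36000 s = 0.434 A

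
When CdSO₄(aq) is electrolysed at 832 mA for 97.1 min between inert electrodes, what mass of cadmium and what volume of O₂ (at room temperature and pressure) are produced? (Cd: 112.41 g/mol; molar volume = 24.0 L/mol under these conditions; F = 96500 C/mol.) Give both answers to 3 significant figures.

2.82 g Cd; 0.301 L O₂

Q = 0.832 × 5826 = 4847 C; n(e⁻) = 4847 / 96500 = 0.05023 mol
Cathode: Cd²⁺ + 2e⁻ → Cd → n(Cd) = 0.05023/2 = 0.02512 mol → 2.82 g
Anode: 2H₂O → O₂ + 4H⁺ + 4e⁻ → n(O₂) = 0.05023/4 = 0.01256 mol → 0.301 L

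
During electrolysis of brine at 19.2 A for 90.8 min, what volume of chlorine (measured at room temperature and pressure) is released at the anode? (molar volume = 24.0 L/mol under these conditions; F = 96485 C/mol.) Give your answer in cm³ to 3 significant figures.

Q = It = 19.2 × 5448 = 1.046×10^5 C
n(e⁻) = 1.046×10^5 / 96485 = 1.084 mol
2Cl⁻ → Cl₂ + 2e⁻, so n(Cl₂) = 1.084 / 2 = 0.5420 mol
V = 0.5420 × 24.0 = 13.01 L
= 13000 cm³

13000 cm³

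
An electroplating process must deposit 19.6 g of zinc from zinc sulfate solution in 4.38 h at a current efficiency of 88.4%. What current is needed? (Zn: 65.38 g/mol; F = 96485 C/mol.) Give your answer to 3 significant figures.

n(Zn) = 19.6 / 65.38 = 0.2998 mol
Zn²⁺ + 2e⁻ → Zn, so n(e⁻) = 2 × 0.2998 = 0.5996 mol
Q = 0.5996 × 96485 / 0.884 = 65440 C
I = Q / t = 65440 / 15768 s = 4.15 A

4.15 A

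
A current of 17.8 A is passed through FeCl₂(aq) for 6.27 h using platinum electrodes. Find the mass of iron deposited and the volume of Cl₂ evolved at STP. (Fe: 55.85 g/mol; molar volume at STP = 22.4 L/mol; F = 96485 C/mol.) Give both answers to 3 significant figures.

116 g Fe; 46.6 L Cl₂

Q = 17.8 × 22572 = 4.018×10^5 C; n(e⁻) = 4.018×10^5 / 96485 = 4.164 mol
Cathode: Fe²⁺ + 2e⁻ → Fe → n(Fe) = 4.164/2 = 2.082 mol → 116 g
Anode: 2Cl⁻ → Cl₂ + 2e⁻ → n(Cl₂) = 4.164/2 = 2.082 mol → 46.6 L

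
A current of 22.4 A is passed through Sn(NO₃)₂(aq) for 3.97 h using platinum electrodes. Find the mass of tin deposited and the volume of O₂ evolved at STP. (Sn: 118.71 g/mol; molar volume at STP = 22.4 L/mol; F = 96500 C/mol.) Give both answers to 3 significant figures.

Q = 22.4 × 14292 = 3.201×10^5 C; n(e⁻) = 3.201×10^5 / 96500 = 3.317 mol
Cathode: Sn²⁺ + 2e⁻ → Sn → n(Sn) = 3.317/2 = 1.659 mol → 197 g
Anode: 2H₂O → O₂ + 4H⁺ + 4e⁻ → n(O₂) = 3.317/4 = 0.8293 mol → 18.6 L

197 g Sn; 18.6 L O₂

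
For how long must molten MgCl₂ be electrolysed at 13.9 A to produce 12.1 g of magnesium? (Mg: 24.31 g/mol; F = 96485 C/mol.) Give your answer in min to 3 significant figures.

115 min

n(Mg) = 12.1 / 24.31 = 0.4977 mol
Mg²⁺ + 2e⁻ → Mg, so n(e⁻) = 2 × 0.4977 = 0.9954 mol
Q = 0.9954 × 96485 = 96040 C
t = Q / I = 96040 / 13.9 = 6909 s = 115 min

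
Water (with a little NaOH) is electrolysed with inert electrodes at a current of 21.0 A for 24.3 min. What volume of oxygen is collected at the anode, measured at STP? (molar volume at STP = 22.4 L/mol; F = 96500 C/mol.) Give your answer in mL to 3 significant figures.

Charge passed = 21.0 × 1458 = 30620 C
n(e⁻) = Q/F = 30620/96500 = 0.3173 mol
2H₂O → O₂ + 4H⁺ + 4e⁻, so n(O₂) = 0.3173 / 4 = 0.07933 mol
V = 0.07933 × 22.4 = 1.777 L
= 1780 mL

1780 mL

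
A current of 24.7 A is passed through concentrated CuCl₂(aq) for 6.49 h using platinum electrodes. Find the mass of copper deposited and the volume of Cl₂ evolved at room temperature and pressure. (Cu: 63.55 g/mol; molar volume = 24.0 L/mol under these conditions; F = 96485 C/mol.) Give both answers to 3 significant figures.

190 g Cu; 71.8 L Cl₂

Q = 24.7 × 23364 = 5.771×10^5 C; n(e⁻) = 5.771×10^5 / 96485 = 5.981 mol
Cathode: Cu²⁺ + 2e⁻ → Cu → n(Cu) = 5.981/2 = 2.991 mol → 190 g
Anode: 2Cl⁻ → Cl₂ + 2e⁻ → n(Cl₂) = 5.981/2 = 2.991 mol → 71.8 L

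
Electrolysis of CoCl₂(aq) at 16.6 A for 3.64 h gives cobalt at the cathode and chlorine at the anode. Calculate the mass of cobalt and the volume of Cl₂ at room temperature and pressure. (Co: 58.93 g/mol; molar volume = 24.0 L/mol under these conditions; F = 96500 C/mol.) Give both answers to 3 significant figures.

66.4 g Co; 27.0 L Cl₂

Q = 16.6 × 13104 = 2.175×10^5 C; n(e⁻) = 2.175×10^5 / 96500 = 2.254 mol
Cathode: Co²⁺ + 2e⁻ → Co → n(Co) = 2.254/2 = 1.127 mol → 66.4 g
Anode: 2Cl⁻ → Cl₂ + 2e⁻ → n(Cl₂) = 2.254/2 = 1.127 mol → 27.0 L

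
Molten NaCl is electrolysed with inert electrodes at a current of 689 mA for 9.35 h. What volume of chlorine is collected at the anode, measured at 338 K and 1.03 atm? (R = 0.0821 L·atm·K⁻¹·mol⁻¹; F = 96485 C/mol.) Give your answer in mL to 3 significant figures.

3240 mL

Q = 0.689 A × 33660 s = 23190 C
n(e⁻) = 23190 / 96485 = 0.2403 mol
2Cl⁻ → Cl₂ + 2e⁻, so n(Cl₂) = 0.2403 / 2 = 0.1202 mol
V = nRT/P = 0.1202 × 0.0821 × 338 / 1.03 = 3.238 L
= 3240 mL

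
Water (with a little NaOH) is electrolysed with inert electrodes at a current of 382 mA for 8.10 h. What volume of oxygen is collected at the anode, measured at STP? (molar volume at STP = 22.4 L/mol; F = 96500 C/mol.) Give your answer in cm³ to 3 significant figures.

Charge passed = 0.382 × 29160 = 11140 C
n(e⁻) = Q/F = 11140/96500 = 0.1154 mol
2H₂O → O₂ + 4H⁺ + 4e⁻, so n(O₂) = 0.1154 / 4 = 0.02885 mol
V = 0.02885 × 22.4 = 0.6462 L
= 646 cm³

646 cm³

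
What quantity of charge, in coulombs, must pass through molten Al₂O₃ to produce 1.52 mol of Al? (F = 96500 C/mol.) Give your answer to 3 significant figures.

4.40×10^5 C

Al³⁺ + 3e⁻ → Al, so n(e⁻) = 3 × 1.52 = 4.560 mol
Q = 4.560 × 96500 = 4.400×10^5 C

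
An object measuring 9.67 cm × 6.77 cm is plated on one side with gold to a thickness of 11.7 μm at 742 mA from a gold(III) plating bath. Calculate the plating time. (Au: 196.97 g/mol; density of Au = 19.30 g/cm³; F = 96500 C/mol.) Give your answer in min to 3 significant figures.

Plated area = 9.67 × 6.77 = 65.47 cm²
Volume = 65.47 × 11.7×10⁻⁴ cm = 0.07660 cm³
m(Au) = 0.07660 × 19.30 = 1.478 g
n(Au) = 1.478 / 196.97 = 0.007504 mol; n(e⁻) = 3 × 0.007504 = 0.02251 mol
Q = 0.02251 × 96500 = 2172 C
t = 2172 / 0.742 = 2927 s = 48.8 min

48.8 min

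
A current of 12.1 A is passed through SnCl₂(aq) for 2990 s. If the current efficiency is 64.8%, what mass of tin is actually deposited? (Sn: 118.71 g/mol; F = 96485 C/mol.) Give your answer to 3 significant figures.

14.4 g

Q = 12.1 × 2990 = 36180 C
n(e⁻) = 36180 / 96485 = 0.3750 mol
Sn²⁺ + 2e⁻ → Sn, so theoretical m(Sn) = 0.1875 × 118.71 = 22.26 g
Actual mass = 64.8% × 22.26 = 14.4 g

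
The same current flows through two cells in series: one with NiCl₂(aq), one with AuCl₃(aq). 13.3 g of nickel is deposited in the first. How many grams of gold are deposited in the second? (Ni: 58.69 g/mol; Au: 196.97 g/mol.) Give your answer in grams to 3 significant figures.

29.8 g

n(Ni) = 13.3 / 58.69 = 0.2266 mol
Ni²⁺ + 2e⁻ → Ni, so n(e⁻) = 2 × 0.2266 = 0.4532 mol
In series, the same 0.4532 mol of electrons flows through the second cell.
Au³⁺ + 3e⁻ → Au, so n(Au) = 0.4532 / 3 = 0.1511 mol
m(Au) = 0.1511 × 196.97 = 29.8 g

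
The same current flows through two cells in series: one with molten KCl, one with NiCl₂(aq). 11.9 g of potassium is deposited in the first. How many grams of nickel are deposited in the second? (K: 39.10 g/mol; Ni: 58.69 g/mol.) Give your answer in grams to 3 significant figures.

8.93 g

n(K) = 11.9 / 39.10 = 0.3043 mol
K⁺ + e⁻ → K, so n(e⁻) = 0.3043 mol
The cells are in series, so the same charge (and hence the same n(e⁻) = 0.3043 mol) passes through both.
Ni²⁺ + 2e⁻ → Ni, so n(Ni) = 0.3043 / 2 = 0.1522 mol
m(Ni) = 0.1522 × 58.69 = 8.93 g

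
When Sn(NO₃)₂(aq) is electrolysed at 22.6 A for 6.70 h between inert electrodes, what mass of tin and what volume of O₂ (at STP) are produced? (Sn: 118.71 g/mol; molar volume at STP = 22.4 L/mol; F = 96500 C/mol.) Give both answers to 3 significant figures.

335 g Sn; 31.6 L O₂

Q = 22.6 × 24120 = 5.451×10^5 C; n(e⁻) = 5.451×10^5 / 96500 = 5.649 mol
Cathode: Sn²⁺ + 2e⁻ → Sn → n(Sn) = 5.649/2 = 2.825 mol → 335 g
Anode: 2H₂O → O₂ + 4H⁺ + 4e⁻ → n(O₂) = 5.649/4 = 1.412 mol → 31.6 L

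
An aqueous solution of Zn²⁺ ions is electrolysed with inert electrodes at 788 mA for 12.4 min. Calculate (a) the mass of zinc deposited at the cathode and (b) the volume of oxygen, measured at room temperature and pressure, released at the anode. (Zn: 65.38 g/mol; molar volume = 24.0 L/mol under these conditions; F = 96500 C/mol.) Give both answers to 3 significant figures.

0.199 g Zn; 0.0365 L O₂

Q = 0.788 × 744 = 586.3 C; n(e⁻) = 586.3 / 96500 = 0.006076 mol
Cathode: Zn²⁺ + 2e⁻ → Zn → n(Zn) = 0.006076/2 = 0.003038 mol → 0.199 g
Anode: 2H₂O → O₂ + 4H⁺ + 4e⁻ → n(O₂) = 0.006076/4 = 0.001519 mol → 0.0365 L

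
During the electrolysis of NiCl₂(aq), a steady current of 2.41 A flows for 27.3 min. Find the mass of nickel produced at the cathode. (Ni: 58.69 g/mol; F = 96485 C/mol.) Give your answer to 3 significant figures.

1.20 g

Q = 2.41 A × 1638 s = 3948 C
Moles of electrons = 3948 / 96485 = 0.04092 mol
Ni²⁺ + 2e⁻ → Ni, so n(Ni) = 0.04092 / 2 = 0.02046 mol
m = 0.02046 × 58.69 = 1.20 g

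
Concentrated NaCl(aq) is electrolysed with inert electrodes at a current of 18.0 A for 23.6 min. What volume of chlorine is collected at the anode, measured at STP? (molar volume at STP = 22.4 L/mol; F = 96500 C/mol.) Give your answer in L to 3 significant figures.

2.96 L

Q = 18.0 A × 1416 s = 25490 C
n(e⁻) = 25490 / 96500 = 0.2641 mol
2Cl⁻ → Cl₂ + 2e⁻, so n(Cl₂) = 0.2641 / 2 = 0.1321 mol
V = 0.1321 × 22.4 = 2.959 L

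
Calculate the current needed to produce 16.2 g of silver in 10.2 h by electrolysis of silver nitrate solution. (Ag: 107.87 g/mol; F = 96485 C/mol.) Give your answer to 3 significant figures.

0.395 A

n(Ag) = 16.2 / 107.87 = 0.1502 mol
Ag⁺ + e⁻ → Ag, so n(e⁻) = 0.1502 mol
Q = 0.1502 × 96485 = 14490 C
I = Q / t = 14490 / 36720 s = 0.395 A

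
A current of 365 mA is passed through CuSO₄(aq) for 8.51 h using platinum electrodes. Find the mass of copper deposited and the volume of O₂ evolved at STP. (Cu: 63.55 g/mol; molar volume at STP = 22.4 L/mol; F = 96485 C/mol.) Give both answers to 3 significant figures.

Q = 0.365 × 30636 = 11180 C; n(e⁻) = 11180 / 96485 = 0.1159 mol
Cathode: Cu²⁺ + 2e⁻ → Cu → n(Cu) = 0.1159/2 = 0.05795 mol → 3.68 g
Anode: 2H₂O → O₂ + 4H⁺ + 4e⁻ → n(O₂) = 0.1159/4 = 0.02898 mol → 0.649 L

3.68 g Cu; 0.649 L O₂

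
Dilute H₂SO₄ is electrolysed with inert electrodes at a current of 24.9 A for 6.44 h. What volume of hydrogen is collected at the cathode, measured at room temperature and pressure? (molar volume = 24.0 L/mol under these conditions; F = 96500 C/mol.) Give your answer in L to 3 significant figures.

Charge passed = 24.9 × 23184 = 5.773×10^5 C
Moles of electrons = 5.773×10^5 / 96500 = 5.982 mol
2H⁺ + 2e⁻ → H₂, so n(H₂) = 5.982 / 2 = 2.991 mol
V = 2.991 × 24.0 = 71.78 L

71.8 L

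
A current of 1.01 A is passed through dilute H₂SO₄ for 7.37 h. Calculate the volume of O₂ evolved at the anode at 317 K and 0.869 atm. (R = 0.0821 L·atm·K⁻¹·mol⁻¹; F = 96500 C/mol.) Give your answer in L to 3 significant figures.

2.08 L

Q = 1.01 A × 26532 s = 26800 C
n(e⁻) = Q/F = 26800/96500 = 0.2777 mol
2H₂O → O₂ + 4H⁺ + 4e⁻, so n(O₂) = 0.2777 / 4 = 0.06943 mol
V = nRT/P = 0.06943 × 0.0821 × 317 / 0.869 = 2.079 L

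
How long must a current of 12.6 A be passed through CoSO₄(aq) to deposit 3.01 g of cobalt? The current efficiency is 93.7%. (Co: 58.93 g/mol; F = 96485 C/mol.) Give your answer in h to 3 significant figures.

n(Co) = 3.01 / 58.93 = 0.05108 mol
Co²⁺ + 2e⁻ → Co, so n(e⁻) = 2 × 0.05108 = 0.1022 mol
Q = 0.1022 × 96485 / 0.937 = 10520 C
t = Q / I = 10520 / 12.6 = 834.9 s = 0.232 h

0.232 h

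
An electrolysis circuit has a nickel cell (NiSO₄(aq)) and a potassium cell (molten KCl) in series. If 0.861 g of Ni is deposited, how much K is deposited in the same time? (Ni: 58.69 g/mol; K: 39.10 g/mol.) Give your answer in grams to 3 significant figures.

1.15 g

n(Ni) = 0.861 / 58.69 = 0.01467 mol
Ni²⁺ + 2e⁻ → Ni, so n(e⁻) = 2 × 0.01467 = 0.02934 mol
In series, the same 0.02934 mol of electrons flows through the second cell.
K⁺ + e⁻ → K, so n(K) = 0.02934 mol
m(K) = 0.02934 × 39.10 = 1.15 g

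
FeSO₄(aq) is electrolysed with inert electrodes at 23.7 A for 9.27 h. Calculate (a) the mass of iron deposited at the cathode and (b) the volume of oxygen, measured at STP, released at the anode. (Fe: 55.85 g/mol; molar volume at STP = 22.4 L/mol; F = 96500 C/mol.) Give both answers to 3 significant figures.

Q = 23.7 × 33372 = 7.909×10^5 C; n(e⁻) = 7.909×10^5 / 96500 = 8.196 mol
Cathode: Fe²⁺ + 2e⁻ → Fe → n(Fe) = 8.196/2 = 4.098 mol → 229 g
Anode: 2H₂O → O₂ + 4H⁺ + 4e⁻ → n(O₂) = 8.196/4 = 2.049 mol → 45.9 L

229 g Fe; 45.9 L O₂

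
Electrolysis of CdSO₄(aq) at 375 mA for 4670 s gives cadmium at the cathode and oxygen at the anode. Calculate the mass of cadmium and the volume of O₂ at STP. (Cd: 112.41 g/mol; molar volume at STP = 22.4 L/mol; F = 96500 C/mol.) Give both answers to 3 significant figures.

Q = 0.375 × 4670 = 1751 C; n(e⁻) = 1751 / 96500 = 0.01815 mol
Cathode: Cd²⁺ + 2e⁻ → Cd → n(Cd) = 0.01815/2 = 0.009075 mol → 1.02 g
Anode: 2H₂O → O₂ + 4H⁺ + 4e⁻ → n(O₂) = 0.01815/4 = 0.004538 mol → 0.102 L

1.02 g Cd; 0.102 L O₂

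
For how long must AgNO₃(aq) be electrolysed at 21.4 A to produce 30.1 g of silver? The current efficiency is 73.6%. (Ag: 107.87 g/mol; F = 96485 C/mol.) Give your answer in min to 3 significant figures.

28.5 min

n(Ag) = 30.1 / 107.87 = 0.2790 mol
Ag⁺ + e⁻ → Ag, so n(e⁻) = 0.2790 mol
Q = 0.2790 × 96485 / 0.736 = 36580 C
t = Q / I = 36580 / 21.4 = 1709 s = 28.5 min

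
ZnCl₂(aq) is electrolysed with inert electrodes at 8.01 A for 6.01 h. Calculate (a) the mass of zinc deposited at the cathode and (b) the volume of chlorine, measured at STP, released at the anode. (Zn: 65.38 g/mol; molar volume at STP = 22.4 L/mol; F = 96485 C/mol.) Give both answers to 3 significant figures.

Q = 8.01 × 21636 = 1.733×10^5 C; n(e⁻) = 1.733×10^5 / 96485 = 1.796 mol
Cathode: Zn²⁺ + 2e⁻ → Zn → n(Zn) = 1.796/2 = 0.8980 mol → 58.7 g
Anode: 2Cl⁻ → Cl₂ + 2e⁻ → n(Cl₂) = 1.796/2 = 0.8980 mol → 20.1 L

58.7 g Zn; 20.1 L Cl₂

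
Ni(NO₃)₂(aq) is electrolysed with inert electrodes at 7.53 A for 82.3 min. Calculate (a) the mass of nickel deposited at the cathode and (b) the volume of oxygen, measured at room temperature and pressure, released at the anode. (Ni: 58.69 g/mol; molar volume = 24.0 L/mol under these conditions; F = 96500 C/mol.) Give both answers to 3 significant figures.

Q = 7.53 × 4938 = 37180 C; n(e⁻) = 37180 / 96500 = 0.3853 mol
Cathode: Ni²⁺ + 2e⁻ → Ni → n(Ni) = 0.3853/2 = 0.1927 mol → 11.3 g
Anode: 2H₂O → O₂ + 4H⁺ + 4e⁻ → n(O₂) = 0.3853/4 = 0.09633 mol → 2.31 L

11.3 g Ni; 2.31 L O₂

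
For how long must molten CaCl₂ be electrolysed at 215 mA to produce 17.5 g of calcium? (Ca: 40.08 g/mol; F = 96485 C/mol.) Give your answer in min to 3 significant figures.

6530 min

n(Ca) = 17.5 / 40.08 = 0.4366 mol
Ca²⁺ + 2e⁻ → Ca, so n(e⁻) = 2 × 0.4366 = 0.8732 mol
Q = 0.8732 × 96485 = 84250 C
t = Q / I = 84250 / 0.215 = 3.919×10^5 s = 6530 min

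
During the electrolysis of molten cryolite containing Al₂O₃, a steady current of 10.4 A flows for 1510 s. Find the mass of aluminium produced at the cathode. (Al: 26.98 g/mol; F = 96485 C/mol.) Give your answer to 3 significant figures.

Charge passed = 10.4 × 1510 = 15700 C
Moles of electrons = 15700 / 96485 = 0.1627 mol
Al³⁺ + 3e⁻ → Al, so n(Al) = 0.1627 / 3 = 0.05423 mol
m = 0.05423 × 26.98 = 1.46 g

1.46 g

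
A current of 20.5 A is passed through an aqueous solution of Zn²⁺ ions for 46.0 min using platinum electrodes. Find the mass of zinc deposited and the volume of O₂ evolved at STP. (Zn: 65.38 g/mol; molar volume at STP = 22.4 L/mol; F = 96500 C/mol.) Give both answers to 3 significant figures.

19.2 g Zn; 3.28 L O₂

Q = 20.5 × 2760 = 56580 C; n(e⁻) = 56580 / 96500 = 0.5863 mol
Cathode: Zn²⁺ + 2e⁻ → Zn → n(Zn) = 0.5863/2 = 0.2932 mol → 19.2 g
Anode: 2H₂O → O₂ + 4H⁺ + 4e⁻ → n(O₂) = 0.5863/4 = 0.1466 mol → 3.28 L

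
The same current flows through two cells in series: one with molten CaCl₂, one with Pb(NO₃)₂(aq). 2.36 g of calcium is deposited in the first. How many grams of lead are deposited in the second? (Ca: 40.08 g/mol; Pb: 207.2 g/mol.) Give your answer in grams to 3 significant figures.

12.2 g

n(Ca) = 2.36 / 40.08 = 0.05888 mol
Ca²⁺ + 2e⁻ → Ca, so n(e⁻) = 2 × 0.05888 = 0.1178 mol
Same current for the same time ⇒ same n(e⁻) = 0.1178 mol in both cells.
Pb²⁺ + 2e⁻ → Pb, so n(Pb) = 0.1178 / 2 = 0.05890 mol
m(Pb) = 0.05890 × 207.2 = 12.2 g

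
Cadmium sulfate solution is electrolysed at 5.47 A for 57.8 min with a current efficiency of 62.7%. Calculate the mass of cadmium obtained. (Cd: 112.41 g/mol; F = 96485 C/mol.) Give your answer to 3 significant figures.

6.93 g

Q = 5.47 × 3468 = 18970 C
n(e⁻) = 18970 / 96485 = 0.1966 mol
Cd²⁺ + 2e⁻ → Cd, so theoretical m(Cd) = 0.09830 × 112.41 = 11.05 g
Actual mass = 62.7% × 11.05 = 6.93 g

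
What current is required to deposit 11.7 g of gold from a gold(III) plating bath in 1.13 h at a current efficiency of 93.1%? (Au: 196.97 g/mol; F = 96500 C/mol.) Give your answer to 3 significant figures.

4.54 A

n(Au) = 11.7 / 196.97 = 0.05940 mol
Au³⁺ + 3e⁻ → Au, so n(e⁻) = 3 × 0.05940 = 0.1782 mol
Q = 0.1782 × 96500 / 0.931 = 18470 C
I = Q / t = 18470 / 4068 s = 4.54 A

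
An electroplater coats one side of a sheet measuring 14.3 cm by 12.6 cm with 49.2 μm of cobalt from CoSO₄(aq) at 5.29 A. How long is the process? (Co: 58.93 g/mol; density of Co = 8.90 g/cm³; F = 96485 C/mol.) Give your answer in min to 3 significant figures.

81.4 min

Plated area = 14.3 × 12.6 = 180.2 cm²
Volume = 180.2 × 49.2×10⁻⁴ cm = 0.8866 cm³
m(Co) = 0.8866 × 8.90 = 7.891 g
n(Co) = 7.891 / 58.93 = 0.1339 mol; n(e⁻) = 2 × 0.1339 = 0.2678 mol
Q = 0.2678 × 96485 = 25840 C
t = 25840 / 5.29 = 4885 s = 81.4 min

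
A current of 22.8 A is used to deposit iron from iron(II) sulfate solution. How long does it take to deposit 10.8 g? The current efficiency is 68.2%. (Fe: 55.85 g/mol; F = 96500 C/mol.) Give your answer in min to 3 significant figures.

n(Fe) = 10.8 / 55.85 = 0.1934 mol
Fe²⁺ + 2e⁻ → Fe, so n(e⁻) = 2 × 0.1934 = 0.3868 mol
Q = 0.3868 × 96500 / 0.682 = 54730 C
t = Q / I = 54730 / 22.8 = 2400 s = 40.0 min

40.0 min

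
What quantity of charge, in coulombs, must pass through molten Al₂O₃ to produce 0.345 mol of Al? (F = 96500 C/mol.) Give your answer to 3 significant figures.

99900 C

Al³⁺ + 3e⁻ → Al, so n(e⁻) = 3 × 0.345 = 1.035 mol
Q = 1.035 × 96500 = 99880 C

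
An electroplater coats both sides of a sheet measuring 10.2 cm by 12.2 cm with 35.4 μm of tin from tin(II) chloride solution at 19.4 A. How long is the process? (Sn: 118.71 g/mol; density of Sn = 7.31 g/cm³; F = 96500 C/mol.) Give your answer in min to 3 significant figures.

9.00 min

Plated area = 2 × 10.2 × 12.2 = 248.9 cm²
Volume = 248.9 × 35.4×10⁻⁴ cm = 0.8811 cm³
m(Sn) = 0.8811 × 7.31 = 6.441 g
n(Sn) = 6.441 / 118.71 = 0.05426 mol; n(e⁻) = 2 × 0.05426 = 0.1085 mol
Q = 0.1085 × 96500 = 10470 C
t = 10470 / 19.4 = 539.7 s = 9.00 min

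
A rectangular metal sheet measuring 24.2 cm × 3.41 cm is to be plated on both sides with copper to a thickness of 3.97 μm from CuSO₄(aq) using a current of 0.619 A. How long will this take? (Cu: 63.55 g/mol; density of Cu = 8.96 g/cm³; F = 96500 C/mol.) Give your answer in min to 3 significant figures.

48.0 min

Plated area = 2 × 24.2 × 3.41 = 165.0 cm²
Volume = 165.0 × 3.97×10⁻⁴ cm = 0.06551 cm³
m(Cu) = 0.06551 × 8.96 = 0.5870 g
n(Cu) = 0.5870 / 63.55 = 0.009237 mol; n(e⁻) = 2 × 0.009237 = 0.01847 mol
Q = 0.01847 × 96500 = 1782 C
t = 1782 / 0.619 = 2879 s = 48.0 min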